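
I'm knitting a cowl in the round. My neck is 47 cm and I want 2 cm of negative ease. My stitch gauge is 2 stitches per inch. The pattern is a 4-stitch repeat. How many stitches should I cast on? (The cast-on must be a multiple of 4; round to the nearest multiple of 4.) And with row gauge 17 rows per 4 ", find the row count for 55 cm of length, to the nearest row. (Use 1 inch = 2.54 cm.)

Cast on 36 stitches; work 92 rows.

Finished = 47 − 2 = 45 cm.
45 cm × 1/2.54 = 17.72 inches.
2/1 = 2 sts per in; 17.72 × 2 = 35.43 sts.
Nearest multiple of 4 → 36.
55 cm = 21.65 inches; × 4.25 = 92.03 → 92 rows.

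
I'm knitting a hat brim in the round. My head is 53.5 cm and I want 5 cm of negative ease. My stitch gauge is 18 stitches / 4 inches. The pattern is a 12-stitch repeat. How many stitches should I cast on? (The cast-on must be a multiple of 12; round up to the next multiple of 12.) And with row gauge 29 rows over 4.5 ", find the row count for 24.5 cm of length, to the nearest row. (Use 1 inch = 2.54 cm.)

Finished = 53.5 − 5 = 48.5 cm.
48.5 cm × 1/2.54 = 19.09 inches.
18/4 = 4.5 sts per in; 19.09 × 4.5 = 85.93 sts.
Next multiple of 12 → 96.
24.5 cm = 9.65 inches; × 6.444 = 62.16 → 62 rows.

Cast on 96 stitches; work 62 rows.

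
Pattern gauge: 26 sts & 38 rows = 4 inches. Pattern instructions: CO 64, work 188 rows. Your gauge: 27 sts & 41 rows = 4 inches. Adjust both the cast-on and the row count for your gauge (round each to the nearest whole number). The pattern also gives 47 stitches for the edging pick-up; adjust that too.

Stitches: 64 × 27/26 = 66.46 → 66.
Rows: 188 × 41/38 = 202.84 → 203.
edging pick-up: 47 × 27/26 = 48.81 → 49.

Cast on 66 stitches; work 203 rows; edging pick-up 49 stitches.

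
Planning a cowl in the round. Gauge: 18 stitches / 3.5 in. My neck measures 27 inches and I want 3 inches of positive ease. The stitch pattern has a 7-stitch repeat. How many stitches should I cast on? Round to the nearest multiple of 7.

Cast on 154 stitches.

Finished = 27 + 3 = 30 inches.
18 / 3.5 = 5.143 sts/in.
30 × 5.143 = 154.29 sts.
Nearest multiple of 7: 154.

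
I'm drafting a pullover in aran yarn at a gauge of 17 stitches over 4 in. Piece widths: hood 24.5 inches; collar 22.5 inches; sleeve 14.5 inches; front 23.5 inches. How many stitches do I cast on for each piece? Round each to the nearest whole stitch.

hood 104; collar 96; sleeve 62; front 100.

Rate = 17/4 = 4.25 sts per in.
hood: 24.5 × 4.25 = 104.12 → 104.
collar: 22.5 × 4.25 = 95.62 → 96.
sleeve: 14.5 × 4.25 = 61.62 → 62.
front: 23.5 × 4.25 = 99.88 → 100.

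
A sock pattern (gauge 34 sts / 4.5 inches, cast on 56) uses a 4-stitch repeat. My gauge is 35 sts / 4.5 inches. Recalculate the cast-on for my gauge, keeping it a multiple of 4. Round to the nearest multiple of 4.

56 × 35 / 34 = 57.65.
Nearest multiple of 4: 56.

Cast on 56 stitches.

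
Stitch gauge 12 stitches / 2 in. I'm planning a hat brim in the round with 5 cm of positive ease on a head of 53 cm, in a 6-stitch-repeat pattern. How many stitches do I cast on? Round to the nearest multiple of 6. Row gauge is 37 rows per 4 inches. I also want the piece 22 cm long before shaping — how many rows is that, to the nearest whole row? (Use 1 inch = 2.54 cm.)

Finished = 53 + 5 = 58 cm.
58 cm × 1/2.54 = 22.83 inches.
12/2 = 6 sts per in; 22.83 × 6 = 137.01 sts.
Nearest multiple of 6 → 138.
22 cm = 8.66 inches; × 9.25 = 80.12 → 80 rows.

Cast on 138 stitches; work 80 rows.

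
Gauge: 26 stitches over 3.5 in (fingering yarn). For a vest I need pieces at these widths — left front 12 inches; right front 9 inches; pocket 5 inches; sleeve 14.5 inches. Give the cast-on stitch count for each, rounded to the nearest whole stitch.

left front 89; right front 67; pocket 37; sleeve 108.

Rate = 26/3.5 = 7.429 sts per in.
left front: 12 × 7.429 = 89.14 → 89.
right front: 9 × 7.429 = 66.86 → 67.
pocket: 5 × 7.429 = 37.14 → 37.
sleeve: 14.5 × 7.429 = 107.71 → 108.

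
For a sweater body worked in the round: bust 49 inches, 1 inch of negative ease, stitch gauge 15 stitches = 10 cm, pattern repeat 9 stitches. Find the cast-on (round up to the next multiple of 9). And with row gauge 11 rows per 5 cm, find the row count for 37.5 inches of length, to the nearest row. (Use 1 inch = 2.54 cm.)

Finished = 49 − 1 = 48 inches.
48 inches × 2.54 = 121.92 cm.
15/10 = 1.5 sts per cm; 121.92 × 1.5 = 182.88 sts.
Next multiple of 9 → 189.
37.5 inches = 95.25 cm; × 2.2 = 209.55 → 210 rows.

Cast on 189 stitches; work 210 rows.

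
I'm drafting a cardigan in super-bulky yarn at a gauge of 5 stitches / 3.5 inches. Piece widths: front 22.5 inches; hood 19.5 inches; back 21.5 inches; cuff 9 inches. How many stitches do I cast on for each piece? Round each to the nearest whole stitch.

front 32; hood 28; back 31; cuff 13.

Rate = 5/3.5 = 1.429 sts per in.
front: 22.5 × 1.429 = 32.14 → 32.
hood: 19.5 × 1.429 = 27.86 → 28.
back: 21.5 × 1.429 = 30.71 → 31.
cuff: 9 × 1.429 = 12.86 → 13.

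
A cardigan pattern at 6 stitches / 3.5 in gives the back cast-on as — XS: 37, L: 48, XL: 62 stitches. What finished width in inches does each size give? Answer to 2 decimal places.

XS 21.58 inches; L 28.00 inches; XL 36.17 inches.

6/3.5 = 1.714 sts per in.
XS: 37 / 1.714 = 21.583 → 21.58 in.
L: 48 / 1.714 = 28.000 → 28.00 in.
XL: 62 / 1.714 = 36.167 → 36.17 in.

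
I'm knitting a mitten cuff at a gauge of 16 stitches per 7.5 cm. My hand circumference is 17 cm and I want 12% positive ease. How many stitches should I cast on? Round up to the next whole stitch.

Finished = 17 × 1.12 = 19.04 cm.
16 / 7.5 = 2.133 sts per cm.
19.04 × 2.133 = 40.62 sts.
→ 41 sts.

CO 41 sts.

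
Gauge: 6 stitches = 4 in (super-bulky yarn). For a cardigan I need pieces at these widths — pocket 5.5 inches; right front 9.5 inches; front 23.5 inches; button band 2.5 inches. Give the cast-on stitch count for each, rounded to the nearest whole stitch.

pocket 8; right front 14; front 35; button band 4.

Rate = 6/4 = 1.5 sts per in.
pocket: 5.5 × 1.5 = 8.25 → 8.
right front: 9.5 × 1.5 = 14.25 → 14.
front: 23.5 × 1.5 = 35.25 → 35.
button band: 2.5 × 1.5 = 3.75 → 4.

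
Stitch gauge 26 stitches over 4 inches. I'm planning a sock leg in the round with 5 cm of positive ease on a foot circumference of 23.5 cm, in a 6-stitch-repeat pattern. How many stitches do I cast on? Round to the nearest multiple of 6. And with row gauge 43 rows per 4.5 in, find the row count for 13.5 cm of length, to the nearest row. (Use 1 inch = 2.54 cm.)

Cast on 72 stitches; work 51 rows.

Finished = 23.5 + 5 = 28.5 cm.
28.5 cm × 1/2.54 = 11.22 inches.
26/4 = 6.5 sts per in; 11.22 × 6.5 = 72.93 sts.
Nearest multiple of 6 → 72.
13.5 cm = 5.31 inches; × 9.556 = 50.79 → 51 rows.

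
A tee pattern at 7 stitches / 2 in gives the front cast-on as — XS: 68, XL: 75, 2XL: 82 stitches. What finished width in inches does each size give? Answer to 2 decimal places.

XS 19.43 inches; XL 21.43 inches; 2XL 23.43 inches.

7/2 = 3.5 sts per in.
XS: 68 / 3.5 = 19.429 → 19.43 in.
XL: 75 / 3.5 = 21.429 → 21.43 in.
2XL: 82 / 3.5 = 23.429 → 23.43 in.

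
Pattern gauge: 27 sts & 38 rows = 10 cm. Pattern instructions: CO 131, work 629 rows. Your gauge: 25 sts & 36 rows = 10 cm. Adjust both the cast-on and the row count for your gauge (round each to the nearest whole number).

Cast on 121 stitches; work 596 rows.

Stitches: 131 × 25/27 = 121.30 → 121.
Rows: 629 × 36/38 = 595.89 → 596.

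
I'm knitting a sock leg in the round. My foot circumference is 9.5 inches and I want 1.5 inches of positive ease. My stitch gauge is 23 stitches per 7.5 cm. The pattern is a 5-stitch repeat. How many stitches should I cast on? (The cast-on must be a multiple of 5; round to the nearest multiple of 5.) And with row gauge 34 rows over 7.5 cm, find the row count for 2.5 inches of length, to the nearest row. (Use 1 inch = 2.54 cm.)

Cast on 85 stitches; work 29 rows.

Finished = 9.5 + 1.5 = 11 inches.
11 inches × 2.54 = 27.94 cm.
23/7.5 = 3.067 sts per cm; 27.94 × 3.067 = 85.68 sts.
Nearest multiple of 5 → 85.
2.5 inches = 6.35 cm; × 4.533 = 28.79 → 29 rows.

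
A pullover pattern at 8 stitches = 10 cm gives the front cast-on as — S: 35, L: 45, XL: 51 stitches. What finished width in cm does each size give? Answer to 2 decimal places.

8/10 = 0.8 sts per cm.
S: 35 / 0.8 = 43.750 → 43.75 cm.
L: 45 / 0.8 = 56.250 → 56.25 cm.
XL: 51 / 0.8 = 63.750 → 63.75 cm.

S 43.75 cm; L 56.25 cm; XL 63.75 cm.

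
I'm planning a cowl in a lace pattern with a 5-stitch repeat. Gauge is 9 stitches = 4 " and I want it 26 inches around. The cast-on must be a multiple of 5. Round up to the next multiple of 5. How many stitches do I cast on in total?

9 / 4 = 2.25 sts per inch.
26 × 2.25 = 58.50 sts.
Next multiple of 5: 60.

CO 60 sts.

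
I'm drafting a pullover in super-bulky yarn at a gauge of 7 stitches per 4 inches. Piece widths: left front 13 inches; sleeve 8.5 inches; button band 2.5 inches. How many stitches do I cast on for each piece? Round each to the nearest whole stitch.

Rate = 7/4 = 1.75 sts per in.
left front: 13 × 1.75 = 22.75 → 23.
sleeve: 8.5 × 1.75 = 14.88 → 15.
button band: 2.5 × 1.75 = 4.38 → 4.

left front 23; sleeve 15; button band 4.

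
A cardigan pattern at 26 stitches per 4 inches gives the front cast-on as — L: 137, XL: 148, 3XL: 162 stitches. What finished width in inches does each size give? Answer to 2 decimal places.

26/4 = 6.5 sts per in.
L: 137 / 6.5 = 21.077 → 21.08 in.
XL: 148 / 6.5 = 22.769 → 22.77 in.
3XL: 162 / 6.5 = 24.923 → 24.92 in.

L 21.08 inches; XL 22.77 inches; 3XL 24.92 inches.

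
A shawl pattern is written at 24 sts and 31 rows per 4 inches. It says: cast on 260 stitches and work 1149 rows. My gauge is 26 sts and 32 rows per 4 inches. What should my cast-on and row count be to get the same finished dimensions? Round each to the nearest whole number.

Stitches: 260 × 26/24 = 281.67 → 282.
Rows: 1149 × 32/31 = 1186.06 → 1186.

Cast on 282 stitches; work 1186 rows.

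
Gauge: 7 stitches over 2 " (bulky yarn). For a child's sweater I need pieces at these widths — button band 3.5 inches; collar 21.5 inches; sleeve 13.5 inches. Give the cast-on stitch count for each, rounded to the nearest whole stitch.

button band 12; collar 75; sleeve 47.

Rate = 7/2 = 3.5 sts per in.
button band: 3.5 × 3.5 = 12.25 → 12.
collar: 21.5 × 3.5 = 75.25 → 75.
sleeve: 13.5 × 3.5 = 47.25 → 47.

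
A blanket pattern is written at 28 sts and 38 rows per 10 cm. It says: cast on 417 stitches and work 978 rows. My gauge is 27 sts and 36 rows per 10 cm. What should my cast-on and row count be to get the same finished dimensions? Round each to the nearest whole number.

Stitches: 417 × 27/28 = 402.11 → 402.
Rows: 978 × 36/38 = 926.53 → 927.

Cast on 402 stitches; work 927 rows.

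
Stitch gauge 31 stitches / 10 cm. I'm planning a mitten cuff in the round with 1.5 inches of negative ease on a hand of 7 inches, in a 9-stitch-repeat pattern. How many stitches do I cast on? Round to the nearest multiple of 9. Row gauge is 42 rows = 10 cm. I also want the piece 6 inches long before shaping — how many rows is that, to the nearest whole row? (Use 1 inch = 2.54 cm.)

Cast on 45 stitches; work 64 rows.

Finished = 7 − 1.5 = 5.5 inches.
5.5 inches × 2.54 = 13.97 cm.
31/10 = 3.1 sts per cm; 13.97 × 3.1 = 43.31 sts.
Nearest multiple of 9 → 45.
6 inches = 15.24 cm; × 4.2 = 64.01 → 64 rows.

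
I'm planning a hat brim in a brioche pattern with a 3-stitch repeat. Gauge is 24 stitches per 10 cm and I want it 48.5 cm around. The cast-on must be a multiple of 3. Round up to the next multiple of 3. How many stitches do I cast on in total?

117 stitches.

24 / 10 = 2.4 sts per cm.
48.5 × 2.4 = 116.40 sts.
Next multiple of 3: 117.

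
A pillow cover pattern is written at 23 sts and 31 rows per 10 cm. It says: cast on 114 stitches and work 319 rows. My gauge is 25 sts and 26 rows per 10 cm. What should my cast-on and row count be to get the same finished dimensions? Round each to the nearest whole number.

Cast on 124 stitches; work 268 rows.

Stitches: 114 × 25/23 = 123.91 → 124.
Rows: 319 × 26/31 = 267.55 → 268.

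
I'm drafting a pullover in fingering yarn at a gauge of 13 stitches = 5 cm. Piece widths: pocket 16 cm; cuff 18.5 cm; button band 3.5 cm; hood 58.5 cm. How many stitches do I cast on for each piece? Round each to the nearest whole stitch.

pocket 42; cuff 48; button band 9; hood 152.

Rate = 13/5 = 2.6 sts per cm.
pocket: 16 × 2.6 = 41.60 → 42.
cuff: 18.5 × 2.6 = 48.10 → 48.
button band: 3.5 × 2.6 = 9.10 → 9.
hood: 58.5 × 2.6 = 152.10 → 152.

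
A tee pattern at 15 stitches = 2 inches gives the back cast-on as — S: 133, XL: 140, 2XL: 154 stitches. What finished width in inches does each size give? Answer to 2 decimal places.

S 17.73 inches; XL 18.67 inches; 2XL 20.53 inches.

15/2 = 7.5 sts per in.
S: 133 / 7.5 = 17.733 → 17.73 in.
XL: 140 / 7.5 = 18.667 → 18.67 in.
2XL: 154 / 7.5 = 20.533 → 20.53 in.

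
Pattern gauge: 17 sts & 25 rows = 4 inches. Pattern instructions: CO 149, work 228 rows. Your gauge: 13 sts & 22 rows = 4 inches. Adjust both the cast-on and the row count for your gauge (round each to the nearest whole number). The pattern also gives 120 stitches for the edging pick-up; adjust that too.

Stitches: 149 × 13/17 = 113.94 → 114.
Rows: 228 × 22/25 = 200.64 → 201.
edging pick-up: 120 × 13/17 = 91.76 → 92.

Cast on 114 stitches; work 201 rows; edging pick-up 92 stitches.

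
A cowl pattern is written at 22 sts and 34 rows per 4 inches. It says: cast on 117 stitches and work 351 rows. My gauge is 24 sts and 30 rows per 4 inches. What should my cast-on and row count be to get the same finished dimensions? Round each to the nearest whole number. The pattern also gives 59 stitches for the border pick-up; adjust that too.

Stitches: 117 × 24/22 = 127.64 → 128.
Rows: 351 × 30/34 = 309.71 → 310.
border pick-up: 59 × 24/22 = 64.36 → 64.

Cast on 128 stitches; work 310 rows; border pick-up 64 stitches.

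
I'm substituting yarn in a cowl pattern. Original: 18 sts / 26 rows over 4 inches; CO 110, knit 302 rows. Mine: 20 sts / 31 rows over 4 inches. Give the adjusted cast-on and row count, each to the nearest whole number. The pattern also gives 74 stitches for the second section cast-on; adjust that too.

Cast on 122 stitches; work 360 rows; second section cast-on 82 stitches.

Stitches: 110 × 20/18 = 122.22 → 122.
Rows: 302 × 31/26 = 360.08 → 360.
second section cast-on: 74 × 20/18 = 82.22 → 82.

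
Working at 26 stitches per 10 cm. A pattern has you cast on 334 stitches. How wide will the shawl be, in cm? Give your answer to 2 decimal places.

26 stitches / 10 cm = 2.6 stitches per cm.
334 / 2.6 = 128.462 cm.

128.46 cm.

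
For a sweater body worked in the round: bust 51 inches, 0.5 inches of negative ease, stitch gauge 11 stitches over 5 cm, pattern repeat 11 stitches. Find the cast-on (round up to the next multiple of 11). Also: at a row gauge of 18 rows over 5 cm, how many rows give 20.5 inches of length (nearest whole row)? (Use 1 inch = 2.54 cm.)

Cast on 286 stitches; work 187 rows.

Finished = 51 − 0.5 = 50.5 inches.
50.5 inches × 2.54 = 128.27 cm.
11/5 = 2.2 sts per cm; 128.27 × 2.2 = 282.19 sts.
Next multiple of 11 → 286.
20.5 inches = 52.07 cm; × 3.6 = 187.45 → 187 rows.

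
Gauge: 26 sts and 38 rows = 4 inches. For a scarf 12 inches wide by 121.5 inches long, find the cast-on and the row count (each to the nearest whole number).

Cast on 78 stitches and work 1154 rows.

Stitch gauge = 26/4 = 6.5 sts/in; 12 × 6.5 = 78.00 → 78 sts.
Row gauge = 38/4 = 9.5 rows/in; 121.5 × 9.5 = 1154.25 → 1154 rows.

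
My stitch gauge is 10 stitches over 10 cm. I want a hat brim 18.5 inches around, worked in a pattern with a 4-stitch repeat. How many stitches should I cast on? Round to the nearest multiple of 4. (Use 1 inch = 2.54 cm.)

18.5 in = 18.5 × 2.54 = 46.99 cm.
10 / 10 = 1 sts/cm.
46.99 × 1 = 46.99 sts.
→ 48.

Cast on 48 stitches.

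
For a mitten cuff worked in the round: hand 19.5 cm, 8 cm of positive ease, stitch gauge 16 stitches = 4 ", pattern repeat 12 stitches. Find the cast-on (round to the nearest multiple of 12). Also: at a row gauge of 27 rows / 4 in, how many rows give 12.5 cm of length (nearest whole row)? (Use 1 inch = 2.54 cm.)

Cast on 48 stitches; work 33 rows.

Finished = 19.5 + 8 = 27.5 cm.
27.5 cm × 1/2.54 = 10.83 inches.
16/4 = 4 sts per in; 10.83 × 4 = 43.31 sts.
Nearest multiple of 12 → 48.
12.5 cm = 4.92 inches; × 6.75 = 33.22 → 33 rows.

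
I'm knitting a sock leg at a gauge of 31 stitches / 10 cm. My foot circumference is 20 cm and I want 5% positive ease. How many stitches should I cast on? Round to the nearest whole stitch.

Finished = 20 × 1.05 = 21.00 cm.
31 / 10 = 3.1 sts per cm.
21.00 × 3.1 = 65.10 sts.
→ 65 sts.

65 stitches.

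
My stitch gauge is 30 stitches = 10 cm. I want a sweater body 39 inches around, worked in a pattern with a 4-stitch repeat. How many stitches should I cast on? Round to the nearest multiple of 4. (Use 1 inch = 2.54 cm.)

296 stitches.

39 in = 39 × 2.54 = 99.06 cm.
30 / 10 = 3 sts/cm.
99.06 × 3 = 297.18 sts.
→ 296.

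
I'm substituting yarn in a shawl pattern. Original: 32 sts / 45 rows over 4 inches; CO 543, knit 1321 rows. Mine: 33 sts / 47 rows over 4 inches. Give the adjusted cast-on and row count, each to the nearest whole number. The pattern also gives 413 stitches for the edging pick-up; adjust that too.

Cast on 560 stitches; work 1380 rows; edging pick-up 426 stitches.

Stitches: 543 × 33/32 = 559.97 → 560.
Rows: 1321 × 47/45 = 1379.71 → 1380.
edging pick-up: 413 × 33/32 = 425.91 → 426.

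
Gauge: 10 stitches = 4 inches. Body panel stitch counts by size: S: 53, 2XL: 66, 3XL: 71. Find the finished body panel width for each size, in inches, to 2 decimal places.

S 21.20 inches; 2XL 26.40 inches; 3XL 28.40 inches.

10/4 = 2.5 sts per in.
S: 53 / 2.5 = 21.200 → 21.20 in.
2XL: 66 / 2.5 = 26.400 → 26.40 in.
3XL: 71 / 2.5 = 28.400 → 28.40 in.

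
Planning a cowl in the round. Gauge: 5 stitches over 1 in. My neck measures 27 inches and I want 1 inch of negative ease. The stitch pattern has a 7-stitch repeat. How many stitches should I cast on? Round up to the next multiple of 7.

CO 133 sts.

Finished = 27 − 1 = 26 inches.
5 / 1 = 5 sts/in.
26 × 5 = 130.00 sts.
Next multiple of 7: 133.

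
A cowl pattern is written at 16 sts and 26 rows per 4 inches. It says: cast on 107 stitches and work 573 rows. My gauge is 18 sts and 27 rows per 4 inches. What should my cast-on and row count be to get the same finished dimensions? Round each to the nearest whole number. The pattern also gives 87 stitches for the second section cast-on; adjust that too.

Stitches: 107 × 18/16 = 120.38 → 120.
Rows: 573 × 27/26 = 595.04 → 595.
second section cast-on: 87 × 18/16 = 97.88 → 98.

Cast on 120 stitches; work 595 rows; second section cast-on 98 stitches.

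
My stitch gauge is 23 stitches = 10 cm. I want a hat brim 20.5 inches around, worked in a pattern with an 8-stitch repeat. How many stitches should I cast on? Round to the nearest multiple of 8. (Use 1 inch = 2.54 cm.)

Cast on 120 stitches.

20.5 in = 20.5 × 2.54 = 52.07 cm.
23 / 10 = 2.3 sts/cm.
52.07 × 2.3 = 119.76 sts.
→ 120.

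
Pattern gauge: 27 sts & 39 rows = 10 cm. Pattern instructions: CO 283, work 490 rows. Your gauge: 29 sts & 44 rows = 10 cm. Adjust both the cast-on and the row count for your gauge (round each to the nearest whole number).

Stitches: 283 × 29/27 = 303.96 → 304.
Rows: 490 × 44/39 = 552.82 → 553.

Cast on 304 stitches; work 553 rows.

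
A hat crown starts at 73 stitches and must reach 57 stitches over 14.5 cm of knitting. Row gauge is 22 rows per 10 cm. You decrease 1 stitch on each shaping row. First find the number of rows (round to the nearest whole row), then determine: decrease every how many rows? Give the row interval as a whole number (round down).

Decrease every 2nd row.

Rows = 14.5 × 2.2 = 31.9 → 32 rows.
Stitches to remove: 16 → 16 shaping rows (at 1 st each).
32 / 16 = 2.00 → every 2 rows.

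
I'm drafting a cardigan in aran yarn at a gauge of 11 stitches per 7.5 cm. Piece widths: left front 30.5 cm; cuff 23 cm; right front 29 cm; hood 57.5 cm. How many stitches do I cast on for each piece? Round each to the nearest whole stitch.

left front 45; cuff 34; right front 43; hood 84.

Rate = 11/7.5 = 1.467 sts per cm.
left front: 30.5 × 1.467 = 44.73 → 45.
cuff: 23 × 1.467 = 33.73 → 34.
right front: 29 × 1.467 = 42.53 → 43.
hood: 57.5 × 1.467 = 84.33 → 84.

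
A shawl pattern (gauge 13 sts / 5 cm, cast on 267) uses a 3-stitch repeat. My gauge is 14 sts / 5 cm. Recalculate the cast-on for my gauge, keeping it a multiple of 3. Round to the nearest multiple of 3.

CO 288 sts.

267 × 14 / 13 = 287.54.
Nearest multiple of 3: 288.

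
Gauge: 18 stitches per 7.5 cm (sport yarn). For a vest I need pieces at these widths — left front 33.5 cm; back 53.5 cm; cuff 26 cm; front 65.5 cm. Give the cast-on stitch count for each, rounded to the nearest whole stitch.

left front 80; back 128; cuff 62; front 157.

Rate = 18/7.5 = 2.4 sts per cm.
left front: 33.5 × 2.4 = 80.40 → 80.
back: 53.5 × 2.4 = 128.40 → 128.
cuff: 26 × 2.4 = 62.40 → 62.
front: 65.5 × 2.4 = 157.20 → 157.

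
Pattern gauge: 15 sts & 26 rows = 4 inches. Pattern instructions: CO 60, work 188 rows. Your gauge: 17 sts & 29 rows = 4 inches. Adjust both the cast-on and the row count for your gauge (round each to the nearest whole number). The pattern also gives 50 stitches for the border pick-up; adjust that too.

Stitches: 60 × 17/15 = 68.00 → 68.
Rows: 188 × 29/26 = 209.69 → 210.
border pick-up: 50 × 17/15 = 56.67 → 57.

Cast on 68 stitches; work 210 rows; border pick-up 57 stitches.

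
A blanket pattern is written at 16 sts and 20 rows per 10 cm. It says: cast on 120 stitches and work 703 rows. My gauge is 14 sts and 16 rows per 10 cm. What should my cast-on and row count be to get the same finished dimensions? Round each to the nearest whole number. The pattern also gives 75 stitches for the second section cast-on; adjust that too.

Stitches: 120 × 14/16 = 105.00 → 105.
Rows: 703 × 16/20 = 562.40 → 562.
second section cast-on: 75 × 14/16 = 65.62 → 66.

Cast on 105 stitches; work 562 rows; second section cast-on 66 stitches.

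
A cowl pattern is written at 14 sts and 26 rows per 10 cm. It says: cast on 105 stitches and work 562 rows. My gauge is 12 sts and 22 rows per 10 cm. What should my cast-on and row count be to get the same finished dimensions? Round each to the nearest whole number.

Cast on 90 stitches; work 476 rows.

Stitches: 105 × 12/14 = 90.00 → 90.
Rows: 562 × 22/26 = 475.54 → 476.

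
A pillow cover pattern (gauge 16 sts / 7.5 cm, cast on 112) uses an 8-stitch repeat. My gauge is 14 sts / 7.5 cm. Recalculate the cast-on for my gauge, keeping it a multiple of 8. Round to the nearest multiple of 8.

112 × 14 / 16 = 98.00.
Nearest multiple of 8: 96.

Cast on 96 stitches.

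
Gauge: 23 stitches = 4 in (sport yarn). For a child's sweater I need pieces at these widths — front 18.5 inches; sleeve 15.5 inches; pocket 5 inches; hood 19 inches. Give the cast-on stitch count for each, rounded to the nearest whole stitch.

Rate = 23/4 = 5.75 sts per in.
front: 18.5 × 5.75 = 106.38 → 106.
sleeve: 15.5 × 5.75 = 89.12 → 89.
pocket: 5 × 5.75 = 28.75 → 29.
hood: 19 × 5.75 = 109.25 → 109.

front 106; sleeve 89; pocket 29; hood 109.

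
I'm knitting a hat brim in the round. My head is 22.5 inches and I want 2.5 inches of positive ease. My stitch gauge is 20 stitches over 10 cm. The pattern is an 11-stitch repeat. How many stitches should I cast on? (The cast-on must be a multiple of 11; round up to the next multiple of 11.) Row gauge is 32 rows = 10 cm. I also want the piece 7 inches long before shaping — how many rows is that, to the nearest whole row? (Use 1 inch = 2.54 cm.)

Cast on 132 stitches; work 57 rows.

Finished = 22.5 + 2.5 = 25 inches.
25 inches × 2.54 = 63.50 cm.
20/10 = 2 sts per cm; 63.50 × 2 = 127.00 sts.
Next multiple of 11 → 132.
7 inches = 17.78 cm; × 3.2 = 56.90 → 57 rows.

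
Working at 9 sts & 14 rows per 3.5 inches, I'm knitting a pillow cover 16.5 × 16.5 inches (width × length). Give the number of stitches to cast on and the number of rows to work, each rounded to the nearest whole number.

Cast on 42 stitches and work 66 rows.

Stitch gauge = 9/3.5 = 2.571 sts/in; 16.5 × 2.571 = 42.43 → 42 sts.
Row gauge = 14/3.5 = 4 rows/in; 16.5 × 4 = 66.00 → 66 rows.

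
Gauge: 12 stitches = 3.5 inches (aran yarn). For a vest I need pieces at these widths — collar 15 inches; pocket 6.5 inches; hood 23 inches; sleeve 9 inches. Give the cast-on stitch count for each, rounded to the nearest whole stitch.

collar 51; pocket 22; hood 79; sleeve 31.

Rate = 12/3.5 = 3.429 sts per in.
collar: 15 × 3.429 = 51.43 → 51.
pocket: 6.5 × 3.429 = 22.29 → 22.
hood: 23 × 3.429 = 78.86 → 79.
sleeve: 9 × 3.429 = 30.86 → 31.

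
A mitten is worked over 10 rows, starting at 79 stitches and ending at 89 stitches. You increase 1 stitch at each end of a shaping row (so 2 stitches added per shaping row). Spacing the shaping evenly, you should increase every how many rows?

Increase every 2nd row.

Stitches to add: |89 − 79| = 10.
Shaping rows needed: 10 / 2 = 5.
10 rows / 5 = every 2 rows.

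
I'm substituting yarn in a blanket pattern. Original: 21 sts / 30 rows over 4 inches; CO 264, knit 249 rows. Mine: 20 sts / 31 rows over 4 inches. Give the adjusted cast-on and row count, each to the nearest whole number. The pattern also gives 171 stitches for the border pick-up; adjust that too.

Stitches: 264 × 20/21 = 251.43 → 251.
Rows: 249 × 31/30 = 257.30 → 257.
border pick-up: 171 × 20/21 = 162.86 → 163.

Cast on 251 stitches; work 257 rows; border pick-up 163 stitches.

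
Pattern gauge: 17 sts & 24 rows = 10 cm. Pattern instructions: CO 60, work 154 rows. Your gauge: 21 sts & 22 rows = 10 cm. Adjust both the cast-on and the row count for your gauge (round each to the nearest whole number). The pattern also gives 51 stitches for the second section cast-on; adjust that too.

Stitches: 60 × 21/17 = 74.12 → 74.
Rows: 154 × 22/24 = 141.17 → 141.
second section cast-on: 51 × 21/17 = 63.00 → 63.

Cast on 74 stitches; work 141 rows; second section cast-on 63 stitches.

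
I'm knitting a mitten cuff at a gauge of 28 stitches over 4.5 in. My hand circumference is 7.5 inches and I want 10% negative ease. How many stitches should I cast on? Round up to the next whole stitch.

Finished = 7.5 × 0.90 = 6.75 in.
28 / 4.5 = 6.222 sts per inch.
6.75 × 6.222 = 42.00 sts.

42 stitches.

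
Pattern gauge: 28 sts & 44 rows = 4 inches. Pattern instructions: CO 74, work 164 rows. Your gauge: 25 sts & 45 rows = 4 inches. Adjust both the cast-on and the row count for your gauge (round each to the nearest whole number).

Cast on 66 stitches; work 168 rows.

Stitches: 74 × 25/28 = 66.07 → 66.
Rows: 164 × 45/44 = 167.73 → 168.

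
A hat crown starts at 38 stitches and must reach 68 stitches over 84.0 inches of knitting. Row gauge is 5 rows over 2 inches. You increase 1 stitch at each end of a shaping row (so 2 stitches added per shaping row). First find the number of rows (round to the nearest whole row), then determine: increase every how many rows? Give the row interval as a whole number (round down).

Rows = 84.0 × 2.5 = 210.0 → 210 rows.
Stitches to add: 30 → 15 shaping rows (at 2 st each).
210 / 15 = 14.00 → every 14 rows.

Increase every 14th row.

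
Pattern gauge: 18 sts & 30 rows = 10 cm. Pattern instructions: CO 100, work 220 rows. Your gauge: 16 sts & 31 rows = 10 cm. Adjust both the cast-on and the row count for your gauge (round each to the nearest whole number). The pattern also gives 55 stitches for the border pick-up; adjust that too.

Stitches: 100 × 16/18 = 88.89 → 89.
Rows: 220 × 31/30 = 227.33 → 227.
border pick-up: 55 × 16/18 = 48.89 → 49.

Cast on 89 stitches; work 227 rows; border pick-up 49 stitches.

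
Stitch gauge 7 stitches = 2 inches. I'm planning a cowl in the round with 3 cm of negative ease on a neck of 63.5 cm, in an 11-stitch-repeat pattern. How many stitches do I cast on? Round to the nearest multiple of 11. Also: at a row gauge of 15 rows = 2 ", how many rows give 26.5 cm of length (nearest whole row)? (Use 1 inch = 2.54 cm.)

Finished = 63.5 − 3 = 60.5 cm.
60.5 cm × 1/2.54 = 23.82 inches.
7/2 = 3.5 sts per in; 23.82 × 3.5 = 83.37 sts.
Nearest multiple of 11 → 88.
26.5 cm = 10.43 inches; × 7.5 = 78.25 → 78 rows.

Cast on 88 stitches; work 78 rows.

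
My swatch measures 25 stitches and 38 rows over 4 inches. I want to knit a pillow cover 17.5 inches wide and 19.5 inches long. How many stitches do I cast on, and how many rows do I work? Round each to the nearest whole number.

Stitch gauge = 25/4 = 6.25 sts/in; 17.5 × 6.25 = 109.38 → 109 sts.
Row gauge = 38/4 = 9.5 rows/in; 19.5 × 9.5 = 185.25 → 185 rows.

Cast on 109 stitches and work 185 rows.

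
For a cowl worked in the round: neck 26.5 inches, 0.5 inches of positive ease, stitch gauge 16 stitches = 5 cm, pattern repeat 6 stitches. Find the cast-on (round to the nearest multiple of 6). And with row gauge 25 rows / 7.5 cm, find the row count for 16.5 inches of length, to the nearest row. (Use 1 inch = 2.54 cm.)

Finished = 26.5 + 0.5 = 27 inches.
27 inches × 2.54 = 68.58 cm.
16/5 = 3.2 sts per cm; 68.58 × 3.2 = 219.46 sts.
Nearest multiple of 6 → 222.
16.5 inches = 41.91 cm; × 3.333 = 139.70 → 140 rows.

Cast on 222 stitches; work 140 rows.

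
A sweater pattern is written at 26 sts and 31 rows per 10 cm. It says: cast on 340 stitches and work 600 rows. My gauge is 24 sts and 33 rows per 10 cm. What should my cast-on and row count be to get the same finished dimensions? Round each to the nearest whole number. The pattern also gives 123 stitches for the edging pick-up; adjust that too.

Stitches: 340 × 24/26 = 313.85 → 314.
Rows: 600 × 33/31 = 638.71 → 639.
edging pick-up: 123 × 24/26 = 113.54 → 114.

Cast on 314 stitches; work 639 rows; edging pick-up 114 stitches.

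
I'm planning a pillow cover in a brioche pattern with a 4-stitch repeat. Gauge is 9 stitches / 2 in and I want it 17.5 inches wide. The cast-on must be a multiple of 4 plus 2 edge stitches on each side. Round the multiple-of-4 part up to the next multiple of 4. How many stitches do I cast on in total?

9 / 2 = 4.5 sts per inch.
17.5 × 4.5 = 78.75 sts.
Less 4 edge sts → 74.75 for the repeat.
Next multiple of 4: 76.
Add back 4 edge sts → 80.

CO 80 sts.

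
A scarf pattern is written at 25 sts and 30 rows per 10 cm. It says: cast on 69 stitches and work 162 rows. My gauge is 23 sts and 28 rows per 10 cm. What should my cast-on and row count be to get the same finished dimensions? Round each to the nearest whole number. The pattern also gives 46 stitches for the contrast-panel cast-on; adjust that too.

Stitches: 69 × 23/25 = 63.48 → 63.
Rows: 162 × 28/30 = 151.20 → 151.
contrast-panel cast-on: 46 × 23/25 = 42.32 → 42.

Cast on 63 stitches; work 151 rows; contrast-panel cast-on 42 stitches.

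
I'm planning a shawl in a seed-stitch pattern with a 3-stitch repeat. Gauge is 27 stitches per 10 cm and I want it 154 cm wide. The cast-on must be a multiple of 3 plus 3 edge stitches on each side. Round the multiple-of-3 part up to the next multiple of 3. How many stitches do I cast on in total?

27 / 10 = 2.7 sts per cm.
154 × 2.7 = 415.80 sts.
Less 6 edge sts → 409.80 for the repeat.
Next multiple of 3: 411.
Add back 6 edge sts → 417.

Cast on 417 stitches.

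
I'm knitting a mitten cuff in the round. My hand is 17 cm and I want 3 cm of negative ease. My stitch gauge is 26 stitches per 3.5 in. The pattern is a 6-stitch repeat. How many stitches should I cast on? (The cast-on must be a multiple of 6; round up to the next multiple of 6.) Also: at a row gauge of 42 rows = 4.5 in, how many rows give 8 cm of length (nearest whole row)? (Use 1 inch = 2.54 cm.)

Cast on 42 stitches; work 29 rows.

Finished = 17 − 3 = 14 cm.
14 cm × 1/2.54 = 5.51 inches.
26/3.5 = 7.429 sts per in; 5.51 × 7.429 = 40.94 sts.
Next multiple of 6 → 42.
8 cm = 3.15 inches; × 9.333 = 29.40 → 29 rows.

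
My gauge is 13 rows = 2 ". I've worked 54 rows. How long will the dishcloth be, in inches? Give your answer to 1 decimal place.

13 rows / 2 inch = 6.5 rows per inch.
54 / 6.5 = 8.31 inches.

8.3 inches.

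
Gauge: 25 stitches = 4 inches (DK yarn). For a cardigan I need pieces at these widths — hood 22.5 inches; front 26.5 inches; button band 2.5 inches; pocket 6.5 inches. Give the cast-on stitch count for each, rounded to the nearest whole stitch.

Rate = 25/4 = 6.25 sts per in.
hood: 22.5 × 6.25 = 140.62 → 141.
front: 26.5 × 6.25 = 165.62 → 166.
button band: 2.5 × 6.25 = 15.62 → 16.
pocket: 6.5 × 6.25 = 40.62 → 41.

hood 141; front 166; button band 16; pocket 41.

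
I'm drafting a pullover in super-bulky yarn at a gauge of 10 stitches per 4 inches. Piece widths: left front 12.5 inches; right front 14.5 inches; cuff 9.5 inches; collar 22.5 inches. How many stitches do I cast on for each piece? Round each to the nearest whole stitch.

Rate = 10/4 = 2.5 sts per in.
left front: 12.5 × 2.5 = 31.25 → 31.
right front: 14.5 × 2.5 = 36.25 → 36.
cuff: 9.5 × 2.5 = 23.75 → 24.
collar: 22.5 × 2.5 = 56.25 → 56.

left front 31; right front 36; cuff 24; collar 56.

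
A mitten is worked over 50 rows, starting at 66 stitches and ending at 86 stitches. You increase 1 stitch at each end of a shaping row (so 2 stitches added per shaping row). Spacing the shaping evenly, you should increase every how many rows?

Stitches to add: |86 − 66| = 20.
Shaping rows needed: 20 / 2 = 10.
50 rows / 10 = every 5 rows.

Increase every 5th row.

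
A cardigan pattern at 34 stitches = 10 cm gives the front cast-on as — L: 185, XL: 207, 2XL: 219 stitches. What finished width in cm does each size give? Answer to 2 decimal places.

34/10 = 3.4 sts per cm.
L: 185 / 3.4 = 54.412 → 54.41 cm.
XL: 207 / 3.4 = 60.882 → 60.88 cm.
2XL: 219 / 3.4 = 64.412 → 64.41 cm.

L 54.41 cm; XL 60.88 cm; 2XL 64.41 cm.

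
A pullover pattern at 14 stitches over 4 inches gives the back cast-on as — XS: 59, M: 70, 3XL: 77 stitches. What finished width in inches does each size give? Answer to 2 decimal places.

14/4 = 3.5 sts per in.
XS: 59 / 3.5 = 16.857 → 16.86 in.
M: 70 / 3.5 = 20.000 → 20.00 in.
3XL: 77 / 3.5 = 22.000 → 22.00 in.

XS 16.86 inches; M 20.00 inches; 3XL 22.00 inches.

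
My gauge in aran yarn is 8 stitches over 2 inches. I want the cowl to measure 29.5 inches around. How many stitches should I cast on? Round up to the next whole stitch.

Cast on 118 stitches.

8 stitches / 2 in = 4 stitches per inch.
29.5 × 4 = 118.00 stitches.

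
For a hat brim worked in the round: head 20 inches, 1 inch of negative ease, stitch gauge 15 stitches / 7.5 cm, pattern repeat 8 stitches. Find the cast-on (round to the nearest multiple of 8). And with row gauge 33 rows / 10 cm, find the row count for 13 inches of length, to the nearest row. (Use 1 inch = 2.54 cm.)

Finished = 20 − 1 = 19 inches.
19 inches × 2.54 = 48.26 cm.
15/7.5 = 2 sts per cm; 48.26 × 2 = 96.52 sts.
Nearest multiple of 8 → 96.
13 inches = 33.02 cm; × 3.3 = 108.97 → 109 rows.

Cast on 96 stitches; work 109 rows.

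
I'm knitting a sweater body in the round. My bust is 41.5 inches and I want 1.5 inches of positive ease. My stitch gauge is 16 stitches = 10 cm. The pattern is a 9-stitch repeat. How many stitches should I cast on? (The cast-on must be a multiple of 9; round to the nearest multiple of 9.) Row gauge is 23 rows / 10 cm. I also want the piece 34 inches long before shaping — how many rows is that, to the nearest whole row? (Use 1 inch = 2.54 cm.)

Finished = 41.5 + 1.5 = 43 inches.
43 inches × 2.54 = 109.22 cm.
16/10 = 1.6 sts per cm; 109.22 × 1.6 = 174.75 sts.
Nearest multiple of 9 → 171.
34 inches = 86.36 cm; × 2.3 = 198.63 → 199 rows.

Cast on 171 stitches; work 199 rows.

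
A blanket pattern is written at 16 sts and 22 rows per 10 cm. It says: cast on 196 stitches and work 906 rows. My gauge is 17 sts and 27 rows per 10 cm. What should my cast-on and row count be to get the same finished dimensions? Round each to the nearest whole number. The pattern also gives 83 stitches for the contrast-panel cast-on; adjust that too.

Stitches: 196 × 17/16 = 208.25 → 208.
Rows: 906 × 27/22 = 1111.91 → 1112.
contrast-panel cast-on: 83 × 17/16 = 88.19 → 88.

Cast on 208 stitches; work 1112 rows; contrast-panel cast-on 88 stitches.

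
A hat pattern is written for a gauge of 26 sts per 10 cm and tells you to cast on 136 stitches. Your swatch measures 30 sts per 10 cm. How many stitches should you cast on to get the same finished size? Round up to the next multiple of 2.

Scale factor = 30 / 26 = 1.154.
136 × 30 / 26 = 156.92 sts.
→ 158 sts.

158 stitches.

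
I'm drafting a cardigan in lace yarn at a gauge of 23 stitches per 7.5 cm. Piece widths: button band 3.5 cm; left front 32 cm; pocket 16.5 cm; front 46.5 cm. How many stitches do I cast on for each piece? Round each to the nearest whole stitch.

button band 11; left front 98; pocket 51; front 143.

Rate = 23/7.5 = 3.067 sts per cm.
button band: 3.5 × 3.067 = 10.73 → 11.
left front: 32 × 3.067 = 98.13 → 98.
pocket: 16.5 × 3.067 = 50.60 → 51.
front: 46.5 × 3.067 = 142.60 → 143.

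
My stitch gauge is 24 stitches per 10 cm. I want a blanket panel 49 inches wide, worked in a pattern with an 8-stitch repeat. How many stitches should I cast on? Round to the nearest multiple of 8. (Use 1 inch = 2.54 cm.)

CO 296 sts.

49 in = 49 × 2.54 = 124.46 cm.
24 / 10 = 2.4 sts/cm.
124.46 × 2.4 = 298.70 sts.
→ 296.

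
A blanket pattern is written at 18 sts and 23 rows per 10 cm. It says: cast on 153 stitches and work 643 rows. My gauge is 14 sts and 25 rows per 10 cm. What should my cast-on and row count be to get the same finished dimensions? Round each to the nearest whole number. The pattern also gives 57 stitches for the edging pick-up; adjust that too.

Cast on 119 stitches; work 699 rows; edging pick-up 44 stitches.

Stitches: 153 × 14/18 = 119.00 → 119.
Rows: 643 × 25/23 = 698.91 → 699.
edging pick-up: 57 × 14/18 = 44.33 → 44.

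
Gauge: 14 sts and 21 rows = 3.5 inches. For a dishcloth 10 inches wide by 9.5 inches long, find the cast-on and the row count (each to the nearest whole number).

Stitch gauge = 14/3.5 = 4 sts/in; 10 × 4 = 40.00 → 40 sts.
Row gauge = 21/3.5 = 6 rows/in; 9.5 × 6 = 57.00 → 57 rows.

Cast on 40 stitches and work 57 rows.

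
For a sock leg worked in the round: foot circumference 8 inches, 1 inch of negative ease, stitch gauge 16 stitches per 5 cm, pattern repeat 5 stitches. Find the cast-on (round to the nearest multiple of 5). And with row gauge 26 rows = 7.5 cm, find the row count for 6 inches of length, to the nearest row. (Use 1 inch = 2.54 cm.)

Cast on 55 stitches; work 53 rows.

Finished = 8 − 1 = 7 inches.
7 inches × 2.54 = 17.78 cm.
16/5 = 3.2 sts per cm; 17.78 × 3.2 = 56.90 sts.
Nearest multiple of 5 → 55.
6 inches = 15.24 cm; × 3.467 = 52.83 → 53 rows.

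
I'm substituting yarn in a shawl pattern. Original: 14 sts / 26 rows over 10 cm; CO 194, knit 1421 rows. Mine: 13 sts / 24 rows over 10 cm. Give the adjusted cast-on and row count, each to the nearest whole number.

Cast on 180 stitches; work 1312 rows.

Stitches: 194 × 13/14 = 180.14 → 180.
Rows: 1421 × 24/26 = 1311.69 → 1312.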